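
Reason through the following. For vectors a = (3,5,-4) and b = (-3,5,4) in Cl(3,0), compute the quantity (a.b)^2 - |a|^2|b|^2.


a . b = 3*(-3) + 5*5 + (-4)*4
= -9 + 25 + (-16) = 0
|a|^2 = 3^2 + 5^2 + (-4)^2 = 50
|b|^2 = (-3)^2 + 5^2 + 4^2 = 50
(a.b)^2 = 0^2 = 0
|a|^2 * |b|^2 = 50 * 50 = 2500
Result = 0 - 2500 = -2500


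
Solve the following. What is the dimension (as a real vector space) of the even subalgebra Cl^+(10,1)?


Even subalgebra dimension = 2^(n-1)
n = 10 + 1 = 11
2^(11 - 1) = 2^10 = 1024
Verification: sum of C(11,k) for even k = 1 + 55 + 330 + 462 + 165 + 11 = 1024
Result = 1024


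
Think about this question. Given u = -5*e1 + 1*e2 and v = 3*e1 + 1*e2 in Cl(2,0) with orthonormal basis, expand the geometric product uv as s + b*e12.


Expand: (-5*e1 + 1*e2)(3*e1 + 1*e2)
= (-5)*3*e1e1 + (-5)*1*e1e2 + 1*3*e2e1 + 1*1*e2e2
Using e1^2 = e2^2 = 1, e2e1 = -e1e2:
Scalar part s = (-5)*3 + 1*1 = -15 + 1 = -14
Bivector part b = (-5)*1 - 1*3 = -5 - 3 = -8
uv = -14 - 8*e12


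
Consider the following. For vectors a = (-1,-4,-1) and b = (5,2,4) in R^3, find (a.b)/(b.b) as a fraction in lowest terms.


Projection coefficient = (a . b) / (b . b)
a . b = (-1)*5 + (-4)*2 + (-1)*4
= -5 + (-8) + (-4) = -17
b . b = 5^2 + 2^2 + 4^2
= 25 + 4 + 16 = 45
Coefficient = -17/45
In lowest terms: -17/45


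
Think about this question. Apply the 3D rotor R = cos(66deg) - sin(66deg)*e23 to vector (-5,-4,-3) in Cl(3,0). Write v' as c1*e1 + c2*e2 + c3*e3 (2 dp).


Rotor R = cos(66deg) - sin(66deg)*e23
Rotation angle theta = 2 * 66 = 132 degrees in the e23 plane (e2 -> e3).
The component perpendicular to the plane (e1) is invariant: v'_1 = v1 = -5.00
cos(132deg) = -0.6691, sin(132deg) = 0.7431
v'_2 = v2*cos(theta) - v3*sin(theta) = -4*(-0.6691) - (-3)*0.7431 = 4.91
v'_3 = v2*sin(theta) + v3*cos(theta) = -4*0.7431 + (-3)*(-0.6691) = -0.97
v' = -5.00*e1 + 4.91*e2 - 0.97*e3


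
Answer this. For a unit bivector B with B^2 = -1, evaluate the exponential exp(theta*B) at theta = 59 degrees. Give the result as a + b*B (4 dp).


For a unit bivector B with B^2 = -1, the exponential series gives
e^(theta*B) = cos(theta) + sin(theta)*B (the GA analogue of Euler's formula).
theta = 59 degrees = 1.029744 rad
cos(59 deg) = 0.5150
sin(59 deg) = 0.8572
exp(theta*B) = 0.5150 + 0.8572*B


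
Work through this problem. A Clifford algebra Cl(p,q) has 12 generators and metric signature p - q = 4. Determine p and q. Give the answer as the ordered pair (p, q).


We need p + q = 12 and p - q = 4.
Adding: 2p = 12 + 4 = 16, so p = 8.
Then q = 12 - 8 = 4.
(p, q) = (8, 4)


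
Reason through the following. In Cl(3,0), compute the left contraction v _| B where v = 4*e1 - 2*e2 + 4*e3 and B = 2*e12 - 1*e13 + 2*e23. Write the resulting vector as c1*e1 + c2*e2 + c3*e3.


Left contraction v _| B = <vB>_1 (grade-1 part of the geometric product vB).
Using e1_|e12 = e2, e2_|e12 = -e1, e1_|e13 = e3, e3_|e13 = -e1, e2_|e23 = e3, e3_|e23 = -e2:
e1 coeff: -v2*b12 - v3*b13 = -(-2)*(2) - (4)*(-1) = 8
e2 coeff: v1*b12 - v3*b23 = (4)*(2) - (4)*(2) = 0
e3 coeff: v1*b13 + v2*b23 = (4)*(-1) + (-2)*(2) = -8
v _| B = 8*e1 + 0*e2 - 8*e3


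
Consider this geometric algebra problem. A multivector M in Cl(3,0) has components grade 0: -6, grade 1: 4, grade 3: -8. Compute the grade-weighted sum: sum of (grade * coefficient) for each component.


Grade-weighted sum = sum of grade_k * coefficient_k
0*(-6) = 0
1*4 = 4
3*(-8) = -24
Total = 0 + 4 + (-24) = -20


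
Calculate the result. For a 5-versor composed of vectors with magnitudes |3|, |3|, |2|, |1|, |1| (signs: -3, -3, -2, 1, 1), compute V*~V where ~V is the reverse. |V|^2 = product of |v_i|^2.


Each vector v_i has |v_i|^2 = s_i^2
Squared scales: (-3)^2 = 9, (-3)^2 = 9, (-2)^2 = 4, 1^2 = 1, 1^2 = 1
|V|^2 = 9 * 9 * 4 * 1 * 1
= 324


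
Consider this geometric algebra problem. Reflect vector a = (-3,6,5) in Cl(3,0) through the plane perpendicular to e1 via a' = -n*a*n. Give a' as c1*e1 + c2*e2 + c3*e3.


Reflection formula: a' = -n*a*n, with n = e1 (unit vector, n^2 = 1).
For reflection through hyperplane perp to e1:
The component along e1 flips sign, others stay.
a = (-3, 6, 5)
a' = (3, 6, 5)
a' = 3*e1 + 6*e2 + 5*e3


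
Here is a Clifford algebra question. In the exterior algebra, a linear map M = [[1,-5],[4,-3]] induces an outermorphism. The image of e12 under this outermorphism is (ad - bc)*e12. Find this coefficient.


The outermorphism of a linear map f sends e1^e2 to f(e1)^f(e2).
f(e1) = 1*e1 + 4*e2
f(e2) = -5*e1 - 3*e2
f(e1) ^ f(e2) = (1*e1 + 4*e2) ^ (-5*e1 - 3*e2)
= 1*(-3)*e12 + 4*(-5)*e21
= (-3 - (-20))*e12
= 17*e12
Coefficient = 17


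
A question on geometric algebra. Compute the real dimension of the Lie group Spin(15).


Spin(n) double-covers SO(n); both have Lie algebra so(n) of dimension n(n-1)/2.
n = 15
n(n-1) = 15 * 14 = 210
dim Spin(15) = 210/2 = 105


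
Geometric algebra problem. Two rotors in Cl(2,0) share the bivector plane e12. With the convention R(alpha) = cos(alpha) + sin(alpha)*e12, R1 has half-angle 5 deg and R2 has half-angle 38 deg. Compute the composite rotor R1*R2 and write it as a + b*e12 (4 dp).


Same-plane rotors commute and their half-angles add:
R1*R2 = cos(a1 + a2) + sin(a1 + a2)*e12.
a1 + a2 = 5 + 38 = 43 deg
cos(43 deg) = 0.7314
sin(43 deg) = 0.6820
R1*R2 = 0.7314 + 0.6820*e12


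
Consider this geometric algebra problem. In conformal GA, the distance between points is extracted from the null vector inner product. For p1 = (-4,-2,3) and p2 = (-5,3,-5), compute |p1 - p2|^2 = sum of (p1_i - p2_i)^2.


p1 - p2 = (1, -5, 8)
|p1 - p2|^2 = 1^2 + (-5)^2 + 8^2
= 1 + 25 + 64
= 90


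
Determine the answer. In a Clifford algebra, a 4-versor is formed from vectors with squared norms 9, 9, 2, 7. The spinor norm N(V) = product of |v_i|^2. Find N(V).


Spinor norm N(V) = |v1|^2 * |v2|^2 * ... * |v4|^2
= 9 * 9 * 2 * 7
Running product: 9, 81, 162, 1134
N(V) = 1134


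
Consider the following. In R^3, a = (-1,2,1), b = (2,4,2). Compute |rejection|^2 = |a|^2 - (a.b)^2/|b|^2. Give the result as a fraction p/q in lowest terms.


|a|^2 = (-1)^2 + 2^2 + 1^2 = 6
|b|^2 = 2^2 + 4^2 + 2^2 = 24
a . b = (-1)*2 + 2*4 + 1*2 = 8
(a.b)^2 = 8^2 = 64
|rej|^2 = 6 - 64/24
= (144 - 64)/24
= 80/24
In lowest terms: 10/3


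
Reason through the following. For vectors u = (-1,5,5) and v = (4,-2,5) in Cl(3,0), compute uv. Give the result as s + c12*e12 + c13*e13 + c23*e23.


In Cl(3,0): e_i^2 = 1, e_ie_j = -e_je_i for i != j.
Scalar part = u . v = (-1)*4 + 5*(-2) + 5*5
= -4 + (-10) + 25 = 11
e12 coeff = (-1)*(-2) - 5*4 = 2 - 20 = -18
e13 coeff = (-1)*5 - 5*4 = -5 - 20 = -25
e23 coeff = 5*5 - 5*(-2) = 25 - (-10) = 35
uv = 11 - 18*e12 - 25*e13 + 35*e23


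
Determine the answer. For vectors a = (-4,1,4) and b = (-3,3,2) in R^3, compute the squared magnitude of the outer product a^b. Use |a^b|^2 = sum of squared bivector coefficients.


a wedge b = (a1*b2 - a2*b1)*e12 + (a1*b3 - a3*b1)*e13 + (a2*b3 - a3*b2)*e23
e12 coeff: (-4)*3 - 1*(-3) = -12 - (-3) = -9
e13 coeff: (-4)*2 - 4*(-3) = -8 - (-12) = 4
e23 coeff: 1*2 - 4*3 = 2 - 12 = -10
|a wedge b|^2 = (-9)^2 + 4^2 + (-10)^2
= 81 + 16 + 100
= 197


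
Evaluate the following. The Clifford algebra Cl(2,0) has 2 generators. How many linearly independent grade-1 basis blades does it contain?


Number of grade-k basis blades in Cl(p,q) with n = p + q is C(n, k).
n = 2 + 0 = 2
C(2, 1) = 2! / (1! * 1!)
= 2 / (1 * 1)
= 2


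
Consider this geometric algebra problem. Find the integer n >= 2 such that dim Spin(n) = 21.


dim Spin(n) = dim so(n) = n(n-1)/2.
Solve n(n-1)/2 = 21, i.e. n^2 - n - 42 = 0.
Discriminant = 1 + 8*21 = 169
n = (1 + sqrt(169))/2 = (1 + 13)/2 = 7


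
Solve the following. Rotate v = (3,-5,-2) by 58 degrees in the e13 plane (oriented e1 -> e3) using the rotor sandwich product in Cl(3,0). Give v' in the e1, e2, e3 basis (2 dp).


Rotor R = cos(29deg) - sin(29deg)*e13
Rotation angle theta = 2 * 29 = 58 degrees in the e13 plane (e1 -> e3).
The component perpendicular to the plane (e2) is invariant: v'_2 = v2 = -5.00
cos(58deg) = 0.5299, sin(58deg) = 0.8480
v'_1 = v1*cos(theta) - v3*sin(theta) = 3*0.5299 - (-2)*0.8480 = 3.29
v'_3 = v1*sin(theta) + v3*cos(theta) = 3*0.8480 + (-2)*0.5299 = 1.48
v' = 3.29*e1 - 5.00*e2 + 1.48*e3


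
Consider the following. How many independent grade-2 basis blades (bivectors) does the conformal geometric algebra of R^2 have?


The conformal model of R^2 uses Cl(3,1) with m = 2 + 2 = 4 generators.
Number of grade-2 blades = C(m, 2) = C(4, 2)
= 4*3/2 = 6


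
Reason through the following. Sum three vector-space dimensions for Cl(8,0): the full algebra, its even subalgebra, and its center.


n = 8 + 0 = 8
Total dim = 2^8 = 256
Even subalgebra dim = 2^7 = 128
n is even, so center dim = 1
Sum = 256 + 128 + 1 = 385


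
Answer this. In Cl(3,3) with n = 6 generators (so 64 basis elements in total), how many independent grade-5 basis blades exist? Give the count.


Number of grade-k basis blades in Cl(p,q) with n = p + q is C(n, k).
n = 3 + 3 = 6
C(6, 5) = 6! / (5! * 1!)
= 720 / (120 * 1)
= 6


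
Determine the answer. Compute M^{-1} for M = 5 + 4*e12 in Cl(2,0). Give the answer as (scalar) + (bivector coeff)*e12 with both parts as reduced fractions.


M = 5 + 4*e12, where e12^2 = -1.
Since M commutes with its reverse ~M = a - b*e12, M * ~M = a^2 - b^2*e12^2 = a^2 + b^2.
So M^{-1} = ~M / (a^2 + b^2) = (a - b*e12)/(a^2 + b^2).
a^2 + b^2 = 25 + 16 = 41
Scalar part = 5/41 = 5/41
Bivector coeff = -4/41 = -4/41
M^{-1} = 5/41 - 4/41*e12


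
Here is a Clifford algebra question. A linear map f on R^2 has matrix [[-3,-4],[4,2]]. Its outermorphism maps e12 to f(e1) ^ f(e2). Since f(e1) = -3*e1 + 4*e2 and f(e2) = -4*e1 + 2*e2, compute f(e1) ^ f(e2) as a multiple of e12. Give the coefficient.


The outermorphism of a linear map f sends e1^e2 to f(e1)^f(e2).
f(e1) = -3*e1 + 4*e2
f(e2) = -4*e1 + 2*e2
f(e1) ^ f(e2) = (-3*e1 + 4*e2) ^ (-4*e1 + 2*e2)
= (-3)*2*e12 + 4*(-4)*e21
= (-6 - (-16))*e12
= 10*e12
Coefficient = 10


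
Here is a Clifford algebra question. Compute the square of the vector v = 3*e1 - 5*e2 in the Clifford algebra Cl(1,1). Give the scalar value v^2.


v^2 = sum of c_i^2 * e_i^2
Positive signature terms (e_i^2 = +1): 3^2 = 9
Negative signature terms (e_j^2 = -1): (-5)^2 = 25
v^2 = 9 - 25 = -16


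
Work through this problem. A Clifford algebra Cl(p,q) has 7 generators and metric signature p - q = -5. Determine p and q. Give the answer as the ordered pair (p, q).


We need p + q = 7 and p - q = -5.
Adding: 2p = 7 + (-5) = 2, so p = 1.
Then q = 7 - 1 = 6.
(p, q) = (1, 6)


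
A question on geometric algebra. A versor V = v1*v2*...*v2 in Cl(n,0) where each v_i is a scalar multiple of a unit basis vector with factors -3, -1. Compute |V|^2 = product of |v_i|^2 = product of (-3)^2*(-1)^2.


Each vector v_i has |v_i|^2 = s_i^2
Squared scales: (-3)^2 = 9, (-1)^2 = 1
|V|^2 = 9 * 1
= 9


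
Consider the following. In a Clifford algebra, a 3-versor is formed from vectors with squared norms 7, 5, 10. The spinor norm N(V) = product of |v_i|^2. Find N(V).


Spinor norm N(V) = |v1|^2 * |v2|^2 * ... * |v3|^2
= 7 * 5 * 10
Running product: 7, 35, 350
N(V) = 350


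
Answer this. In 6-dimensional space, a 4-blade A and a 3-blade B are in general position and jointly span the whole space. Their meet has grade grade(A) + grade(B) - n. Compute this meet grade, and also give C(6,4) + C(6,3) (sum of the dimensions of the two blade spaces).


Meet grade = grade(A) + grade(B) - n
= 4 + 3 - 6 = 1
C(6,4) = 15
C(6,3) = 20
dim_A + dim_B = 15 + 20 = 35


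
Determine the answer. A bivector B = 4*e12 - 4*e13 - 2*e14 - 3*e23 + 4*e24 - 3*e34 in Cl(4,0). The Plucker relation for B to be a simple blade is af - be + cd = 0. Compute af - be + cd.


Plucker relation: af - be + cd
a*f = 4*(-3) = -12
b*e = (-4)*4 = -16
c*d = (-2)*(-3) = 6
af - be + cd = -12 - (-16) + 6
= 10


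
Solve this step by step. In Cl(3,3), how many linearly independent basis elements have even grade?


Even subalgebra dimension = 2^(n-1)
n = 3 + 3 = 6
2^(6 - 1) = 2^5 = 32
Verification: sum of C(6,k) for even k = 1 + 15 + 15 + 1 = 32
Result = 32


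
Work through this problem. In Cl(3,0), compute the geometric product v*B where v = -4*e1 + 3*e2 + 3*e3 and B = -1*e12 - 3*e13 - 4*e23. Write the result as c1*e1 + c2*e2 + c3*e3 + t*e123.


vB has grade-1 (vector) and grade-3 (trivector) parts: vB = (v _| B) + (v ^ B).
Vector part <vB>_1:
  e1: -v2*b12 - v3*b13 = -(3)*(-1) - (3)*(-3) = 12
  e2: v1*b12 - v3*b23 = (-4)*(-1) - (3)*(-4) = 16
  e3: v1*b13 + v2*b23 = (-4)*(-3) + (3)*(-4) = 0
Trivector part <vB>_3:
  e123: v1*b23 - v2*b13 + v3*b12 = (-4)*(-4) - (3)*(-3) + (3)*(-1) = 22
vB = 12*e1 + 16*e2 + 0*e3 + 22*e123


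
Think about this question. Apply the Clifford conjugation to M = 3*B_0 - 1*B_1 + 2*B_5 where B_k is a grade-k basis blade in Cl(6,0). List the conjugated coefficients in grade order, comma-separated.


Clifford conjugate sign for grade k: (-1)^(k(k+1)/2)
Grade 0: (-1)^(0*1/2) = (-1)^0 = 1, coeff 3 -> 3
Grade 1: (-1)^(1*2/2) = (-1)^1 = -1, coeff -1 -> 1
Grade 5: (-1)^(5*6/2) = (-1)^15 = -1, coeff 2 -> -2
Conjugated coefficients: 3, 1, -2


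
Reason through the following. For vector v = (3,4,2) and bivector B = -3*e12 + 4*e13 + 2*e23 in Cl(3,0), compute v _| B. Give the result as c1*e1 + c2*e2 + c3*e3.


Left contraction v _| B = <vB>_1 (grade-1 part of the geometric product vB).
Using e1_|e12 = e2, e2_|e12 = -e1, e1_|e13 = e3, e3_|e13 = -e1, e2_|e23 = e3, e3_|e23 = -e2:
e1 coeff: -v2*b12 - v3*b13 = -(4)*(-3) - (2)*(4) = 4
e2 coeff: v1*b12 - v3*b23 = (3)*(-3) - (2)*(2) = -13
e3 coeff: v1*b13 + v2*b23 = (3)*(4) + (4)*(2) = 20
v _| B = 4*e1 - 13*e2 + 20*e3


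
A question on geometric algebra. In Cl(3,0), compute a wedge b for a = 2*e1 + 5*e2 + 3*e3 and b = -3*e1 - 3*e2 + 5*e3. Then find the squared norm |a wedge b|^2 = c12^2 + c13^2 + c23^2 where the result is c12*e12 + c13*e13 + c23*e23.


a wedge b = (a1*b2 - a2*b1)*e12 + (a1*b3 - a3*b1)*e13 + (a2*b3 - a3*b2)*e23
e12 coeff: 2*(-3) - 5*(-3) = -6 - (-15) = 9
e13 coeff: 2*5 - 3*(-3) = 10 - (-9) = 19
e23 coeff: 5*5 - 3*(-3) = 25 - (-9) = 34
|a wedge b|^2 = 9^2 + 19^2 + 34^2
= 81 + 361 + 1156
= 1598


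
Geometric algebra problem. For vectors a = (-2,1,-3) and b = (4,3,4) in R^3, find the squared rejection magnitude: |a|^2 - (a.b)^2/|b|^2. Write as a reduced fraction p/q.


|a|^2 = (-2)^2 + 1^2 + (-3)^2 = 14
|b|^2 = 4^2 + 3^2 + 4^2 = 41
a . b = (-2)*4 + 1*3 + (-3)*4 = -17
(a.b)^2 = (-17)^2 = 289
|rej|^2 = 14 - 289/41
= (574 - 289)/41
= 285/41
In lowest terms: 285/41


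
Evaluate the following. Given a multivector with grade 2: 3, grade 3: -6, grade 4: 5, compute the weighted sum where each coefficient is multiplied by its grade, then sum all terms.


Grade-weighted sum = sum of grade_k * coefficient_k
2*3 = 6
3*(-6) = -18
4*5 = 20
Total = 6 + (-18) + 20 = 8


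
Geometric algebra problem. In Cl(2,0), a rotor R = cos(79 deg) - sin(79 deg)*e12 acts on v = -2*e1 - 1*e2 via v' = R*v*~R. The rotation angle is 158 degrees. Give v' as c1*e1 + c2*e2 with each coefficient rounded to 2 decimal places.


Rotor R = cos(79deg) - sin(79deg)*e12
Rotation angle theta = 2 * 79 = 158 degrees
v' = R*v*~R rotates v by theta.
cos(158deg) = -0.9272, sin(158deg) = 0.3746
v'_1 = -2*cos(158deg) - (-1)*sin(158deg)
= -2*(-0.9272) - (-1)*0.3746
= 2.23
v'_2 = -2*sin(158deg) + (-1)*cos(158deg)
= -2*0.3746 + (-1)*(-0.9272)
= 0.18
v' = 2.23*e1 + 0.18*e2


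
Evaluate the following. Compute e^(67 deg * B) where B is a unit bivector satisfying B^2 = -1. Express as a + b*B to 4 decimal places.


For a unit bivector B with B^2 = -1, the exponential series gives
e^(theta*B) = cos(theta) + sin(theta)*B (the GA analogue of Euler's formula).
theta = 67 degrees = 1.169371 rad
cos(67 deg) = 0.3907
sin(67 deg) = 0.9205
exp(theta*B) = 0.3907 + 0.9205*B


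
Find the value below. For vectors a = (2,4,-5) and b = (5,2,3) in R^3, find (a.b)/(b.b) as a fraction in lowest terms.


Projection coefficient = (a . b) / (b . b)
a . b = 2*5 + 4*2 + (-5)*3
= 10 + 8 + (-15) = 3
b . b = 5^2 + 2^2 + 3^2
= 25 + 4 + 9 = 38
Coefficient = 3/38
In lowest terms: 3/38


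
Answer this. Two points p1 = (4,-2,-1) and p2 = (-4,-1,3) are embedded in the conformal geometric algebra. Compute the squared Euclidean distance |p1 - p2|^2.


p1 - p2 = (8, -1, -4)
|p1 - p2|^2 = 8^2 + (-1)^2 + (-4)^2
= 64 + 1 + 16
= 81


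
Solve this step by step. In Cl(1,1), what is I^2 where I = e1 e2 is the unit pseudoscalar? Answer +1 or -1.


The pseudoscalar I = e1...e_n (product of all n generators) of Cl(p,q) satisfies I^2 = (-1)^(q + n(n-1)/2).
p = 1, q = 1, n = p + q = 2
n(n-1)/2 = 2 * 1 / 2 = 1
Exponent = q + n(n-1)/2 = 1 + 1 = 2
I^2 = (-1)^2 = +1


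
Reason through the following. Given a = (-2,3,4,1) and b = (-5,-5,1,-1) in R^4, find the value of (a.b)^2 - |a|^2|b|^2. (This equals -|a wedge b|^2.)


a . b = (-2)*(-5) + 3*(-5) + 4*1 + 1*(-1)
= 10 + (-15) + 4 + (-1) = -2
|a|^2 = (-2)^2 + 3^2 + 4^2 + 1^2 = 30
|b|^2 = (-5)^2 + (-5)^2 + 1^2 + (-1)^2 = 52
(a.b)^2 = (-2)^2 = 4
|a|^2 * |b|^2 = 30 * 52 = 1560
Result = 4 - 1560 = -1556


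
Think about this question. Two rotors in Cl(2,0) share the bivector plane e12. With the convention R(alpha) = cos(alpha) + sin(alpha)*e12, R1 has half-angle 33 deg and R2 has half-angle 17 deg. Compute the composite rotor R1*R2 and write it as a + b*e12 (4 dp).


Same-plane rotors commute and their half-angles add:
R1*R2 = cos(a1 + a2) + sin(a1 + a2)*e12.
a1 + a2 = 33 + 17 = 50 deg
cos(50 deg) = 0.6428
sin(50 deg) = 0.7660
R1*R2 = 0.6428 + 0.7660*e12


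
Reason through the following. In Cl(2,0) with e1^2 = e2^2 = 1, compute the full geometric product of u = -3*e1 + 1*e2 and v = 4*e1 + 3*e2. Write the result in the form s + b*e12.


Expand: (-3*e1 + 1*e2)(4*e1 + 3*e2)
= (-3)*4*e1e1 + (-3)*3*e1e2 + 1*4*e2e1 + 1*3*e2e2
Using e1^2 = e2^2 = 1, e2e1 = -e1e2:
Scalar part s = (-3)*4 + 1*3 = -12 + 3 = -9
Bivector part b = (-3)*3 - 1*4 = -9 - 4 = -13
uv = -9 - 13*e12


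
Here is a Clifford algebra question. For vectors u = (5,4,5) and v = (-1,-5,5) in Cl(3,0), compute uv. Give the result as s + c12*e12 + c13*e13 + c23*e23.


In Cl(3,0): e_i^2 = 1, e_ie_j = -e_je_i for i != j.
Scalar part = u . v = 5*(-1) + 4*(-5) + 5*5
= -5 + (-20) + 25 = 0
e12 coeff = 5*(-5) - 4*(-1) = -25 - (-4) = -21
e13 coeff = 5*5 - 5*(-1) = 25 - (-5) = 30
e23 coeff = 4*5 - 5*(-5) = 20 - (-25) = 45
uv = 0 - 21*e12 + 30*e13 + 45*e23


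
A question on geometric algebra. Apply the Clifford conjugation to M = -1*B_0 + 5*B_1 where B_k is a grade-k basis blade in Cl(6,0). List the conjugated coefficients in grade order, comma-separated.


Clifford conjugate sign for grade k: (-1)^(k(k+1)/2)
Grade 0: (-1)^(0*1/2) = (-1)^0 = 1, coeff -1 -> -1
Grade 1: (-1)^(1*2/2) = (-1)^1 = -1, coeff 5 -> -5
Conjugated coefficients: -1, -5


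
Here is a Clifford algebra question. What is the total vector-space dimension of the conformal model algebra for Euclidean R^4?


The conformal model of R^4 uses Cl(5,1): the 4 Euclidean generators plus two extra orthogonal generators e+ (e+^2 = +1) and e- (e-^2 = -1), from which the null vectors e0, einf are built.
Number of generators m = 4 + 2 = 6.
dim Cl(p,q) = 2^m = 2^6 = 64


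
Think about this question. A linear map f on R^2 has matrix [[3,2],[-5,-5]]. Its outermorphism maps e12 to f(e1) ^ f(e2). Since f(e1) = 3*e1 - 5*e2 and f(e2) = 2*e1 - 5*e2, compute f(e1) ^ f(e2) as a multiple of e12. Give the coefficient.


The outermorphism of a linear map f sends e1^e2 to f(e1)^f(e2).
f(e1) = 3*e1 - 5*e2
f(e2) = 2*e1 - 5*e2
f(e1) ^ f(e2) = (3*e1 - 5*e2) ^ (2*e1 - 5*e2)
= 3*(-5)*e12 + (-5)*2*e21
= (-15 - (-10))*e12
= -5*e12
Coefficient = -5


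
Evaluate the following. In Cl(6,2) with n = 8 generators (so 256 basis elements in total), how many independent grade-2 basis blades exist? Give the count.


Number of grade-k basis blades in Cl(p,q) with n = p + q is C(n, k).
n = 6 + 2 = 8
C(8, 2) = 8! / (2! * 6!)
= 40320 / (2 * 720)
= 28


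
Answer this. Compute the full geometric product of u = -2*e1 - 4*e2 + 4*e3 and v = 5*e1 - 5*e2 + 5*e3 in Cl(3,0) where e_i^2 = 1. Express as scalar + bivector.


In Cl(3,0): e_i^2 = 1, e_ie_j = -e_je_i for i != j.
Scalar part = u . v = (-2)*5 + (-4)*(-5) + 4*5
= -10 + 20 + 20 = 30
e12 coeff = (-2)*(-5) - (-4)*5 = 10 - (-20) = 30
e13 coeff = (-2)*5 - 4*5 = -10 - 20 = -30
e23 coeff = (-4)*5 - 4*(-5) = -20 - (-20) = 0
uv = 30 + 30*e12 - 30*e13 + 0*e23


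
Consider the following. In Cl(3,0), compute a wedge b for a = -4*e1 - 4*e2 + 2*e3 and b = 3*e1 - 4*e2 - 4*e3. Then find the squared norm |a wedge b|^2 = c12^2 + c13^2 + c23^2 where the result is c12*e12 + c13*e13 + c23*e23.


a wedge b = (a1*b2 - a2*b1)*e12 + (a1*b3 - a3*b1)*e13 + (a2*b3 - a3*b2)*e23
e12 coeff: (-4)*(-4) - (-4)*3 = 16 - (-12) = 28
e13 coeff: (-4)*(-4) - 2*3 = 16 - 6 = 10
e23 coeff: (-4)*(-4) - 2*(-4) = 16 - (-8) = 24
|a wedge b|^2 = 28^2 + 10^2 + 24^2
= 784 + 100 + 576
= 1460


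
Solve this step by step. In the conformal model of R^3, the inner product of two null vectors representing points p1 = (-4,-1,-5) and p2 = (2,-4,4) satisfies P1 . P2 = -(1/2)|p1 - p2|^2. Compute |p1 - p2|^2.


p1 - p2 = (-6, 3, -9)
|p1 - p2|^2 = (-6)^2 + 3^2 + (-9)^2
= 36 + 9 + 81
= 126


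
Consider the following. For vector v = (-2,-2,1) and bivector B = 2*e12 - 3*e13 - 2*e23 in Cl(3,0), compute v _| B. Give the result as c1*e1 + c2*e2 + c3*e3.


Left contraction v _| B = <vB>_1 (grade-1 part of the geometric product vB).
Using e1_|e12 = e2, e2_|e12 = -e1, e1_|e13 = e3, e3_|e13 = -e1, e2_|e23 = e3, e3_|e23 = -e2:
e1 coeff: -v2*b12 - v3*b13 = -(-2)*(2) - (1)*(-3) = 7
e2 coeff: v1*b12 - v3*b23 = (-2)*(2) - (1)*(-2) = -2
e3 coeff: v1*b13 + v2*b23 = (-2)*(-3) + (-2)*(-2) = 10
v _| B = 7*e1 - 2*e2 + 10*e3


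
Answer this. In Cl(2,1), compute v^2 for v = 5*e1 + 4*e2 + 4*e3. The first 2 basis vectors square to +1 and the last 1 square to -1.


v^2 = sum of c_i^2 * e_i^2
Positive signature terms (e_i^2 = +1): 5^2 + 4^2 = 41
Negative signature terms (e_j^2 = -1): 4^2 = 16
v^2 = 41 - 16 = 25


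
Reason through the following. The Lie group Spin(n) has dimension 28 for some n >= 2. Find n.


dim Spin(n) = dim so(n) = n(n-1)/2.
Solve n(n-1)/2 = 28, i.e. n^2 - n - 56 = 0.
Discriminant = 1 + 8*28 = 225
n = (1 + sqrt(225))/2 = (1 + 15)/2 = 8


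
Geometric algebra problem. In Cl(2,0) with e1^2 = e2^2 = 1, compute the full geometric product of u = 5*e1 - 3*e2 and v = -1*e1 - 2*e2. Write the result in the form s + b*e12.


Expand: (5*e1 - 3*e2)(-1*e1 - 2*e2)
= 5*(-1)*e1e1 + 5*(-2)*e1e2 + (-3)*(-1)*e2e1 + (-3)*(-2)*e2e2
Using e1^2 = e2^2 = 1, e2e1 = -e1e2:
Scalar part s = 5*(-1) + (-3)*(-2) = -5 + 6 = 1
Bivector part b = 5*(-2) - (-3)*(-1) = -10 - 3 = -13
uv = 1 - 13*e12


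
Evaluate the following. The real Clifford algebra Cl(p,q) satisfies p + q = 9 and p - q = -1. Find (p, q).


We need p + q = 9 and p - q = -1.
Adding: 2p = 9 + (-1) = 8, so p = 4.
Then q = 9 - 4 = 5.
(p, q) = (4, 5)


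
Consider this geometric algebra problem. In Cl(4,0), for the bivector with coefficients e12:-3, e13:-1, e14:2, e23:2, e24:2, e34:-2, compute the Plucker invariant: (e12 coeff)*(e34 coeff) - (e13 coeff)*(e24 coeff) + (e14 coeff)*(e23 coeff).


Plucker relation: af - be + cd
a*f = (-3)*(-2) = 6
b*e = (-1)*2 = -2
c*d = 2*2 = 4
af - be + cd = 6 - (-2) + 4
= 12


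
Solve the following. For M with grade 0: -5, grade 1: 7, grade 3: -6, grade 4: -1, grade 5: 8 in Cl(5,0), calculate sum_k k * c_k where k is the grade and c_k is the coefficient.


Grade-weighted sum = sum of grade_k * coefficient_k
0*(-5) = 0
1*7 = 7
3*(-6) = -18
4*(-1) = -4
5*8 = 40
Total = 0 + 7 + (-18) + (-4) + 40 = 25


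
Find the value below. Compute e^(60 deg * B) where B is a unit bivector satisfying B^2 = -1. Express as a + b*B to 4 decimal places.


For a unit bivector B with B^2 = -1, the exponential series gives
e^(theta*B) = cos(theta) + sin(theta)*B (the GA analogue of Euler's formula).
theta = 60 degrees = 1.047198 rad
cos(60 deg) = 0.5000
sin(60 deg) = 0.8660
exp(theta*B) = 0.5000 + 0.8660*B


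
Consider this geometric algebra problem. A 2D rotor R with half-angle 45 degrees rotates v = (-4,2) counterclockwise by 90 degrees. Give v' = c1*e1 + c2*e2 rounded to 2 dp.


Rotor R = cos(45deg) - sin(45deg)*e12
Rotation angle theta = 2 * 45 = 90 degrees
v' = R*v*~R rotates v by theta.
cos(90deg) = 0.0000, sin(90deg) = 1.0000
v'_1 = -4*cos(90deg) - 2*sin(90deg)
= -4*0.0000 - 2*1.0000
= -2.00
v'_2 = -4*sin(90deg) + 2*cos(90deg)
= -4*1.0000 + 2*0.0000
= -4.00
v' = -2.00*e1 - 4.00*e2


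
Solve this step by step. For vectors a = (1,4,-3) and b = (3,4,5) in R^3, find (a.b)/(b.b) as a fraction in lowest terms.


Projection coefficient = (a . b) / (b . b)
a . b = 1*3 + 4*4 + (-3)*5
= 3 + 16 + (-15) = 4
b . b = 3^2 + 4^2 + 5^2
= 9 + 16 + 25 = 50
Coefficient = 4/50
In lowest terms: 2/25


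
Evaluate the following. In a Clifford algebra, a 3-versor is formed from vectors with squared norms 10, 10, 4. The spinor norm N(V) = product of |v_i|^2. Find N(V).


Spinor norm N(V) = |v1|^2 * |v2|^2 * ... * |v3|^2
= 10 * 10 * 4
Running product: 10, 100, 400
N(V) = 400


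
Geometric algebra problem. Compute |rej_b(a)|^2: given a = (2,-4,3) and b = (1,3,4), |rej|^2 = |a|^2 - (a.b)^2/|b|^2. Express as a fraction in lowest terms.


|a|^2 = 2^2 + (-4)^2 + 3^2 = 29
|b|^2 = 1^2 + 3^2 + 4^2 = 26
a . b = 2*1 + (-4)*3 + 3*4 = 2
(a.b)^2 = 2^2 = 4
|rej|^2 = 29 - 4/26
= (754 - 4)/26
= 750/26
In lowest terms: 375/13


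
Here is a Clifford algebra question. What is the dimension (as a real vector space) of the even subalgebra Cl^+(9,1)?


Even subalgebra dimension = 2^(n-1)
n = 9 + 1 = 10
2^(10 - 1) = 2^9 = 512
Verification: sum of C(10,k) for even k = 1 + 45 + 210 + 210 + 45 + 1 = 512
Result = 512


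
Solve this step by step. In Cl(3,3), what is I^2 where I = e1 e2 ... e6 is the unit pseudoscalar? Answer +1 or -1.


The pseudoscalar I = e1...e_n (product of all n generators) of Cl(p,q) satisfies I^2 = (-1)^(q + n(n-1)/2).
p = 3, q = 3, n = p + q = 6
n(n-1)/2 = 6 * 5 / 2 = 15
Exponent = q + n(n-1)/2 = 3 + 15 = 18
I^2 = (-1)^18 = +1


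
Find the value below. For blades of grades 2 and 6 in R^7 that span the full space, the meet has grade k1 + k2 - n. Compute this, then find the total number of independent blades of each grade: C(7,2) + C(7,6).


Meet grade = grade(A) + grade(B) - n
= 2 + 6 - 7 = 1
C(7,2) = 21
C(7,6) = 7
dim_A + dim_B = 21 + 7 = 28


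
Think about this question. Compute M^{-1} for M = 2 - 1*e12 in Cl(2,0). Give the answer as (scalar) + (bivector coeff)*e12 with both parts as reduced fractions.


M = 2 - 1*e12, where e12^2 = -1.
Since M commutes with its reverse ~M = a - b*e12, M * ~M = a^2 - b^2*e12^2 = a^2 + b^2.
So M^{-1} = ~M / (a^2 + b^2) = (a - b*e12)/(a^2 + b^2).
a^2 + b^2 = 4 + 1 = 5
Scalar part = 2/5 = 2/5
Bivector coeff = 1/5 = 1/5
M^{-1} = 2/5 + 1/5*e12


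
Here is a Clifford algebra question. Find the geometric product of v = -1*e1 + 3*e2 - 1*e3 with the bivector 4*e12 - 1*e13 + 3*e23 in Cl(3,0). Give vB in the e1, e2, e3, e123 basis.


vB has grade-1 (vector) and grade-3 (trivector) parts: vB = (v _| B) + (v ^ B).
Vector part <vB>_1:
  e1: -v2*b12 - v3*b13 = -(3)*(4) - (-1)*(-1) = -13
  e2: v1*b12 - v3*b23 = (-1)*(4) - (-1)*(3) = -1
  e3: v1*b13 + v2*b23 = (-1)*(-1) + (3)*(3) = 10
Trivector part <vB>_3:
  e123: v1*b23 - v2*b13 + v3*b12 = (-1)*(3) - (3)*(-1) + (-1)*(4) = -4
vB = -13*e1 - 1*e2 + 10*e3 - 4*e123


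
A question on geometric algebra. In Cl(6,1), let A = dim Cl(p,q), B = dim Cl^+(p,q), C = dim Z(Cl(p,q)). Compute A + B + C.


n = 6 + 1 = 7
Total dim = 2^7 = 128
Even subalgebra dim = 2^6 = 64
n is odd, so center dim = 2
Sum = 128 + 64 + 2 = 194


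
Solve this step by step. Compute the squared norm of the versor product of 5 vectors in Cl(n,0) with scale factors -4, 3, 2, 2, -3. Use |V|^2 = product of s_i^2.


Each vector v_i has |v_i|^2 = s_i^2
Squared scales: (-4)^2 = 16, 3^2 = 9, 2^2 = 4, 2^2 = 4, (-3)^2 = 9
|V|^2 = 16 * 9 * 4 * 4 * 9
= 20736


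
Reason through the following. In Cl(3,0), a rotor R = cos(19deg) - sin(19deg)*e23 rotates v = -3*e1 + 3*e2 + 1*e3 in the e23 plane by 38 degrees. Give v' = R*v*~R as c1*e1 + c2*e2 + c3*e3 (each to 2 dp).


Rotor R = cos(19deg) - sin(19deg)*e23
Rotation angle theta = 2 * 19 = 38 degrees in the e23 plane (e2 -> e3).
The component perpendicular to the plane (e1) is invariant: v'_1 = v1 = -3.00
cos(38deg) = 0.7880, sin(38deg) = 0.6157
v'_2 = v2*cos(theta) - v3*sin(theta) = 3*0.7880 - 1*0.6157 = 1.75
v'_3 = v2*sin(theta) + v3*cos(theta) = 3*0.6157 + 1*0.7880 = 2.63
v' = -3.00*e1 + 1.75*e2 + 2.63*e3


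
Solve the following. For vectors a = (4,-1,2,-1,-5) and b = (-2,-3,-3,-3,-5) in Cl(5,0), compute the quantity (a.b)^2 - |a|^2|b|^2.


a . b = 4*(-2) + (-1)*(-3) + 2*(-3) + (-1)*(-3) + (-5)*(-5)
= -8 + 3 + (-6) + 3 + 25 = 17
|a|^2 = 4^2 + (-1)^2 + 2^2 + (-1)^2 + (-5)^2 = 47
|b|^2 = (-2)^2 + (-3)^2 + (-3)^2 + (-3)^2 + (-5)^2 = 56
(a.b)^2 = 17^2 = 289
|a|^2 * |b|^2 = 47 * 56 = 2632
Result = 289 - 2632 = -2343


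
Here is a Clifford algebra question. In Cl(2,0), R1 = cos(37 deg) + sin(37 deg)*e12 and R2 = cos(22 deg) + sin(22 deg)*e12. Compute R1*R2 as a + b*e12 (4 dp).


Same-plane rotors commute and their half-angles add:
R1*R2 = cos(a1 + a2) + sin(a1 + a2)*e12.
a1 + a2 = 37 + 22 = 59 deg
cos(59 deg) = 0.5150
sin(59 deg) = 0.8572
R1*R2 = 0.5150 + 0.8572*e12


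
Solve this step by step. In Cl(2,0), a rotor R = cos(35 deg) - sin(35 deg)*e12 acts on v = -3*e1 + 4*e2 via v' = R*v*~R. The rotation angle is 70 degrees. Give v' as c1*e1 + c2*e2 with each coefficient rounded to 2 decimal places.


Rotor R = cos(35deg) - sin(35deg)*e12
Rotation angle theta = 2 * 35 = 70 degrees
v' = R*v*~R rotates v by theta.
cos(70deg) = 0.3420, sin(70deg) = 0.9397
v'_1 = -3*cos(70deg) - 4*sin(70deg)
= -3*0.3420 - 4*0.9397
= -4.78
v'_2 = -3*sin(70deg) + 4*cos(70deg)
= -3*0.9397 + 4*0.3420
= -1.45
v' = -4.78*e1 - 1.45*e2


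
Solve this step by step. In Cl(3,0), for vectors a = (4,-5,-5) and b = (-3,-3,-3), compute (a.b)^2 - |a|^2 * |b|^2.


a . b = 4*(-3) + (-5)*(-3) + (-5)*(-3)
= -12 + 15 + 15 = 18
|a|^2 = 4^2 + (-5)^2 + (-5)^2 = 66
|b|^2 = (-3)^2 + (-3)^2 + (-3)^2 = 27
(a.b)^2 = 18^2 = 324
|a|^2 * |b|^2 = 66 * 27 = 1782
Result = 324 - 1782 = -1458


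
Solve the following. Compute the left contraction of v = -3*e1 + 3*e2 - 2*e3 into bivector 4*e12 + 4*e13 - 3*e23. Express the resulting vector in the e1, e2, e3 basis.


Left contraction v _| B = <vB>_1 (grade-1 part of the geometric product vB).
Using e1_|e12 = e2, e2_|e12 = -e1, e1_|e13 = e3, e3_|e13 = -e1, e2_|e23 = e3, e3_|e23 = -e2:
e1 coeff: -v2*b12 - v3*b13 = -(3)*(4) - (-2)*(4) = -4
e2 coeff: v1*b12 - v3*b23 = (-3)*(4) - (-2)*(-3) = -18
e3 coeff: v1*b13 + v2*b23 = (-3)*(4) + (3)*(-3) = -21
v _| B = -4*e1 - 18*e2 - 21*e3


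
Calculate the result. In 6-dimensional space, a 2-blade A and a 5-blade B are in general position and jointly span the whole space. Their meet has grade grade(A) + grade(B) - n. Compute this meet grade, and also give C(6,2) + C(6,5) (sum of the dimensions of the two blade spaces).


Meet grade = grade(A) + grade(B) - n
= 2 + 5 - 6 = 1
C(6,2) = 15
C(6,5) = 6
dim_A + dim_B = 15 + 6 = 21


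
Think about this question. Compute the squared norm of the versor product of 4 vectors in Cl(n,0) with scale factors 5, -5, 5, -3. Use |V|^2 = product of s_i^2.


Each vector v_i has |v_i|^2 = s_i^2
Squared scales: 5^2 = 25, (-5)^2 = 25, 5^2 = 25, (-3)^2 = 9
|V|^2 = 25 * 25 * 25 * 9
= 140625


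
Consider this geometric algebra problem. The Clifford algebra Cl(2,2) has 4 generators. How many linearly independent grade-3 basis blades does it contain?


Number of grade-k basis blades in Cl(p,q) with n = p + q is C(n, k).
n = 2 + 2 = 4
C(4, 3) = 4! / (3! * 1!)
= 24 / (6 * 1)
= 4


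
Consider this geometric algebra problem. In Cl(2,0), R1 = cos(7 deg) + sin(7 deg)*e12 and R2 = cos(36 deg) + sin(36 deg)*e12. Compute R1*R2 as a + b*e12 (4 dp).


Same-plane rotors commute and their half-angles add:
R1*R2 = cos(a1 + a2) + sin(a1 + a2)*e12.
a1 + a2 = 7 + 36 = 43 deg
cos(43 deg) = 0.7314
sin(43 deg) = 0.6820
R1*R2 = 0.7314 + 0.6820*e12


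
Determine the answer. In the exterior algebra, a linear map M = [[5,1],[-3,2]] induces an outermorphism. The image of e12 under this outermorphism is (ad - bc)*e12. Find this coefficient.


The outermorphism of a linear map f sends e1^e2 to f(e1)^f(e2).
f(e1) = 5*e1 - 3*e2
f(e2) = 1*e1 + 2*e2
f(e1) ^ f(e2) = (5*e1 - 3*e2) ^ (1*e1 + 2*e2)
= 5*2*e12 + (-3)*1*e21
= (10 - (-3))*e12
= 13*e12
Coefficient = 13


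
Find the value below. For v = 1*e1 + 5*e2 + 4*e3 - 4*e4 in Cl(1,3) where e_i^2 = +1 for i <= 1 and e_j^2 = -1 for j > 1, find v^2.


v^2 = sum of c_i^2 * e_i^2
Positive signature terms (e_i^2 = +1): 1^2 = 1
Negative signature terms (e_j^2 = -1): 5^2 + 4^2 + (-4)^2 = 57
v^2 = 1 - 57 = -56


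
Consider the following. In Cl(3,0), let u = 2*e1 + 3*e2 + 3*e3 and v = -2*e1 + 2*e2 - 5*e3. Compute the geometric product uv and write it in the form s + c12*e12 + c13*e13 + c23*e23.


In Cl(3,0): e_i^2 = 1, e_ie_j = -e_je_i for i != j.
Scalar part = u . v = 2*(-2) + 3*2 + 3*(-5)
= -4 + 6 + (-15) = -13
e12 coeff = 2*2 - 3*(-2) = 4 - (-6) = 10
e13 coeff = 2*(-5) - 3*(-2) = -10 - (-6) = -4
e23 coeff = 3*(-5) - 3*2 = -15 - 6 = -21
uv = -13 + 10*e12 - 4*e13 - 21*e23


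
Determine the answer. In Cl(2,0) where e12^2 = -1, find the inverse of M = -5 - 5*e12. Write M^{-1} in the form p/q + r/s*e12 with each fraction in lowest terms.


M = -5 - 5*e12, where e12^2 = -1.
Since M commutes with its reverse ~M = a - b*e12, M * ~M = a^2 - b^2*e12^2 = a^2 + b^2.
So M^{-1} = ~M / (a^2 + b^2) = (a - b*e12)/(a^2 + b^2).
a^2 + b^2 = 25 + 25 = 50
Scalar part = -5/50 = -1/10
Bivector coeff = 5/50 = 1/10
M^{-1} = -1/10 + 1/10*e12


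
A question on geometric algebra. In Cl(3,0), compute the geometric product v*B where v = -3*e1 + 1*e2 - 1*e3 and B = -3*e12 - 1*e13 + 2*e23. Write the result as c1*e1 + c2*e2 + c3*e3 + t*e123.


vB has grade-1 (vector) and grade-3 (trivector) parts: vB = (v _| B) + (v ^ B).
Vector part <vB>_1:
  e1: -v2*b12 - v3*b13 = -(1)*(-3) - (-1)*(-1) = 2
  e2: v1*b12 - v3*b23 = (-3)*(-3) - (-1)*(2) = 11
  e3: v1*b13 + v2*b23 = (-3)*(-1) + (1)*(2) = 5
Trivector part <vB>_3:
  e123: v1*b23 - v2*b13 + v3*b12 = (-3)*(2) - (1)*(-1) + (-1)*(-3) = -2
vB = 2*e1 + 11*e2 + 5*e3 - 2*e123


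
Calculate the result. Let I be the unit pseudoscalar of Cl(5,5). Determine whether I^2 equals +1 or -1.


The pseudoscalar I = e1...e_n (product of all n generators) of Cl(p,q) satisfies I^2 = (-1)^(q + n(n-1)/2).
p = 5, q = 5, n = p + q = 10
n(n-1)/2 = 10 * 9 / 2 = 45
Exponent = q + n(n-1)/2 = 5 + 45 = 50
I^2 = (-1)^50 = +1


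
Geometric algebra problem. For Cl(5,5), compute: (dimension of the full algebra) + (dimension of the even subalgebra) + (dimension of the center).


n = 5 + 5 = 10
Total dim = 2^10 = 1024
Even subalgebra dim = 2^9 = 512
n is even, so center dim = 1
Sum = 1024 + 512 + 1 = 1537


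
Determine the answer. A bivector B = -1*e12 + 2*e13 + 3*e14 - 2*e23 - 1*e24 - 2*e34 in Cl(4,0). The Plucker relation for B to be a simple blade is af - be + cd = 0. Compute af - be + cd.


Plucker relation: af - be + cd
a*f = (-1)*(-2) = 2
b*e = 2*(-1) = -2
c*d = 3*(-2) = -6
af - be + cd = 2 - (-2) + (-6)
= -2


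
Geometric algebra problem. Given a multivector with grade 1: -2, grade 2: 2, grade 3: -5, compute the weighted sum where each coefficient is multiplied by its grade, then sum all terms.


Grade-weighted sum = sum of grade_k * coefficient_k
1*(-2) = -2
2*2 = 4
3*(-5) = -15
Total = -2 + 4 + (-15) = -13


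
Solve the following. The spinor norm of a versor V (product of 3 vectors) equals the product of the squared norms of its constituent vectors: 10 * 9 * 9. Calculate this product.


Spinor norm N(V) = |v1|^2 * |v2|^2 * ... * |v3|^2
= 10 * 9 * 9
Running product: 10, 90, 810
N(V) = 810


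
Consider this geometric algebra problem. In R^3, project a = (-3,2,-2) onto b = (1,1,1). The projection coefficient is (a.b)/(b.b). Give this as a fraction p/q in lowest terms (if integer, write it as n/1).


Projection coefficient = (a . b) / (b . b)
a . b = (-3)*1 + 2*1 + (-2)*1
= -3 + 2 + (-2) = -3
b . b = 1^2 + 1^2 + 1^2
= 1 + 1 + 1 = 3
Coefficient = -3/3
In lowest terms: -1/1


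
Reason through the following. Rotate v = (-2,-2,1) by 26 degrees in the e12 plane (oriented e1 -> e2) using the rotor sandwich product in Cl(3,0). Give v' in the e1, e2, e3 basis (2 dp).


Rotor R = cos(13deg) - sin(13deg)*e12
Rotation angle theta = 2 * 13 = 26 degrees in the e12 plane (e1 -> e2).
The component perpendicular to the plane (e3) is invariant: v'_3 = v3 = 1.00
cos(26deg) = 0.8988, sin(26deg) = 0.4384
v'_1 = v1*cos(theta) - v2*sin(theta) = -2*0.8988 - (-2)*0.4384 = -0.92
v'_2 = v1*sin(theta) + v2*cos(theta) = -2*0.4384 + (-2)*0.8988 = -2.67
v' = -0.92*e1 - 2.67*e2 + 1.00*e3


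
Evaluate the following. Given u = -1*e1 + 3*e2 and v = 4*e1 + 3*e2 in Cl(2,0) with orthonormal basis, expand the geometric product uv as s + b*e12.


Expand: (-1*e1 + 3*e2)(4*e1 + 3*e2)
= (-1)*4*e1e1 + (-1)*3*e1e2 + 3*4*e2e1 + 3*3*e2e2
Using e1^2 = e2^2 = 1, e2e1 = -e1e2:
Scalar part s = (-1)*4 + 3*3 = -4 + 9 = 5
Bivector part b = (-1)*3 - 3*4 = -3 - 12 = -15
uv = 5 - 15*e12


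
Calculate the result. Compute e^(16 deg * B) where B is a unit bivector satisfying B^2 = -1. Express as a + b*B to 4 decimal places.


For a unit bivector B with B^2 = -1, the exponential series gives
e^(theta*B) = cos(theta) + sin(theta)*B (the GA analogue of Euler's formula).
theta = 16 degrees = 0.279253 rad
cos(16 deg) = 0.9613
sin(16 deg) = 0.2756
exp(theta*B) = 0.9613 + 0.2756*B


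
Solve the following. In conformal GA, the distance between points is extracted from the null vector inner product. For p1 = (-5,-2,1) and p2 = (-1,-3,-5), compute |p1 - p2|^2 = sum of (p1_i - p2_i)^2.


p1 - p2 = (-4, 1, 6)
|p1 - p2|^2 = (-4)^2 + 1^2 + 6^2
= 16 + 1 + 36
= 53


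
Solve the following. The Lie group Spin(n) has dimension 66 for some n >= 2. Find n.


dim Spin(n) = dim so(n) = n(n-1)/2.
Solve n(n-1)/2 = 66, i.e. n^2 - n - 132 = 0.
Discriminant = 1 + 8*66 = 529
n = (1 + sqrt(529))/2 = (1 + 23)/2 = 12


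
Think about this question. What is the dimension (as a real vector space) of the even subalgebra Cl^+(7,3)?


Even subalgebra dimension = 2^(n-1)
n = 7 + 3 = 10
2^(10 - 1) = 2^9 = 512
Verification: sum of C(10,k) for even k = 1 + 45 + 210 + 210 + 45 + 1 = 512
Result = 512


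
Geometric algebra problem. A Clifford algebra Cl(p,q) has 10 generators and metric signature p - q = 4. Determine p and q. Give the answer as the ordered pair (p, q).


We need p + q = 10 and p - q = 4.
Adding: 2p = 10 + 4 = 14, so p = 7.
Then q = 10 - 7 = 3.
(p, q) = (7, 3)


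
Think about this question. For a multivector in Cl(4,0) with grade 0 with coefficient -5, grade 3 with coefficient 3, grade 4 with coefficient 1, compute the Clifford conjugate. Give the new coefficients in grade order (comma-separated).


Clifford conjugate sign for grade k: (-1)^(k(k+1)/2)
Grade 0: (-1)^(0*1/2) = (-1)^0 = 1, coeff -5 -> -5
Grade 3: (-1)^(3*4/2) = (-1)^6 = 1, coeff 3 -> 3
Grade 4: (-1)^(4*5/2) = (-1)^10 = 1, coeff 1 -> 1
Conjugated coefficients: -5, 3, 1


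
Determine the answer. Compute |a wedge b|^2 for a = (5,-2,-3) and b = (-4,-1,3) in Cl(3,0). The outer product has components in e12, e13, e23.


a wedge b = (a1*b2 - a2*b1)*e12 + (a1*b3 - a3*b1)*e13 + (a2*b3 - a3*b2)*e23
e12 coeff: 5*(-1) - (-2)*(-4) = -5 - 8 = -13
e13 coeff: 5*3 - (-3)*(-4) = 15 - 12 = 3
e23 coeff: (-2)*3 - (-3)*(-1) = -6 - 3 = -9
|a wedge b|^2 = (-13)^2 + 3^2 + (-9)^2
= 169 + 9 + 81
= 259


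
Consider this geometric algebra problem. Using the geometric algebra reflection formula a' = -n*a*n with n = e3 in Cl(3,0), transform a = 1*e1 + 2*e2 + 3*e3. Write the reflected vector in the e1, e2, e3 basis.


Reflection formula: a' = -n*a*n, with n = e3 (unit vector, n^2 = 1).
For reflection through hyperplane perp to e3:
The component along e3 flips sign, others stay.
a = (1, 2, 3)
a' = (1, 2, -3)
a' = 1*e1 + 2*e2 - 3*e3
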